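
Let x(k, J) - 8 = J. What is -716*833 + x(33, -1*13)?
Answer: -596433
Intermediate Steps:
x(k, J) = 8 + J
-716*833 + x(33, -1*13) = -716*833 + (8 - 1*13) = -596428 + (8 - 13) = -596428 - 5 = -596433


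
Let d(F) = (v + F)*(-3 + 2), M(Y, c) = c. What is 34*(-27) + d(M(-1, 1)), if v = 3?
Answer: -922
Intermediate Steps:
d(F) = -3 - F (d(F) = (3 + F)*(-3 + 2) = (3 + F)*(-1) = -3 - F)
34*(-27) + d(M(-1, 1)) = 34*(-27) + (-3 - 1*1) = -918 + (-3 - 1) = -918 - 4 = -922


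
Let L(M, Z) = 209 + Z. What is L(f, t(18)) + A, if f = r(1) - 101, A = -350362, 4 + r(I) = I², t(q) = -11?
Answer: -350164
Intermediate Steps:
r(I) = -4 + I²
f = -104 (f = (-4 + 1²) - 101 = (-4 + 1) - 101 = -3 - 101 = -104)
L(f, t(18)) + A = (209 - 11) - 350362 = 198 - 350362 = -350164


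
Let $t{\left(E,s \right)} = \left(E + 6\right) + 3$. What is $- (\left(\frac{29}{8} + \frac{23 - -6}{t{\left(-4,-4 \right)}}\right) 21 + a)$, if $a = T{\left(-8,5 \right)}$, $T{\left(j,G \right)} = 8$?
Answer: $- \frac{8237}{40} \approx -205.93$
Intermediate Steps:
$t{\left(E,s \right)} = 9 + E$ ($t{\left(E,s \right)} = \left(6 + E\right) + 3 = 9 + E$)
$a = 8$
$- (\left(\frac{29}{8} + \frac{23 - -6}{t{\left(-4,-4 \right)}}\right) 21 + a) = - (\left(\frac{29}{8} + \frac{23 - -6}{9 - 4}\right) 21 + 8) = - (\left(29 \cdot \frac{1}{8} + \frac{23 + 6}{5}\right) 21 + 8) = - (\left(\frac{29}{8} + 29 \cdot \frac{1}{5}\right) 21 + 8) = - (\left(\frac{29}{8} + \frac{29}{5}\right) 21 + 8) = - (\frac{377}{40} \cdot 21 + 8) = - (\frac{7917}{40} + 8) = \left(-1\right) \frac{8237}{40} = - \frac{8237}{40}$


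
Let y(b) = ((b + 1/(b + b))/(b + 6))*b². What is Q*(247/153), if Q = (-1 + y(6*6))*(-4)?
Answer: -7678736/1071 ≈ -7169.7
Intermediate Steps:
y(b) = b²*(b + 1/(2*b))/(6 + b) (y(b) = ((b + 1/(2*b))/(6 + b))*b² = b²*(b + 1/(2*b))/(6 + b))
Q = -31088/7 (Q = (-1 + (6*6 + 2*(6*6)³)/(12 + 2*(6*6)))*(-4) = (-1 + (36 + 2*36³)/(12 + 2*36))*(-4) = (-1 + (36 + 2*46656)/(12 + 72))*(-4) = (-1 + (36 + 93312)/84)*(-4) = (-1 + (1/84)*93348)*(-4) = (-1 + 7779/7)*(-4) = (7772/7)*(-4) = -31088/7 ≈ -4441.1)
Q*(247/153) = -7678736/(7*153) = -31088/7*247/153 = -7678736/1071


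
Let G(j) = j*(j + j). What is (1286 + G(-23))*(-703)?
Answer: -1647832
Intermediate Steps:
G(j) = 2*j**2 (G(j) = j*(2*j) = 2*j**2)
(1286 + G(-23))*(-703) = (1286 + 2*(-23)**2)*(-703) = (1286 + 2*529)*(-703) = (1286 + 1058)*(-703) = 2344*(-703) = -1647832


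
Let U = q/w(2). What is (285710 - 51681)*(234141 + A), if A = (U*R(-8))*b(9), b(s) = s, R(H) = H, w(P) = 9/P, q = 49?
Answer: 54612305353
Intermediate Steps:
U = 98/9 (U = 49/((9/2)) = 49/((9*(½))) = 49/(9/2) = 49*(2/9) = 98/9 ≈ 10.889)
A = -784 (A = ((98/9)*(-8))*9 = -784/9*9 = -784)
(285710 - 51681)*(234141 + A) = (285710 - 51681)*(234141 - 784) = 234029*233357 = 54612305353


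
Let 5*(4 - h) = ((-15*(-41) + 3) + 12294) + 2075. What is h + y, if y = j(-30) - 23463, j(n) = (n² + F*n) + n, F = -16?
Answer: -125532/5 ≈ -25106.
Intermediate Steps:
j(n) = n² - 15*n (j(n) = (n² - 16*n) + n = n² - 15*n)
h = -14967/5 (h = 4 - (((-15*(-41) + 3) + 12294) + 2075)/5 = 4 - (((615 + 3) + 12294) + 2075)/5 = 4 - ((618 + 12294) + 2075)/5 = 4 - (12912 + 2075)/5 = 4 - ⅕*14987 = 4 - 14987/5 = -14967/5 ≈ -2993.4)
y = -22113 (y = -30*(-15 - 30) - 23463 = -30*(-45) - 23463 = 1350 - 23463 = -22113)
h + y = -14967/5 - 22113 = -125532/5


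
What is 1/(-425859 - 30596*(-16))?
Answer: 1/63677 ≈ 1.5704e-5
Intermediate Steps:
1/(-425859 - 30596*(-16)) = 1/(-425859 + 489536) = 1/63677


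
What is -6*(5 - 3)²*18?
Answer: -432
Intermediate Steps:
-6*(5 - 3)²*18 = -6*2²*18 = -6*4*18 = -24*18 = -432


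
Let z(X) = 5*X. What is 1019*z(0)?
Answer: 0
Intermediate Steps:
1019*z(0) = 1019*(5*0) = 1019*0 = 0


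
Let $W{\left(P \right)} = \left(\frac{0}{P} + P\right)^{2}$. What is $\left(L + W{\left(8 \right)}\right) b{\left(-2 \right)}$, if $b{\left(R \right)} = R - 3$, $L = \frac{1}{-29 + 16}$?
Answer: $- \frac{4155}{13} \approx -319.62$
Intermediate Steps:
$W{\left(P \right)} = P^{2}$ ($W{\left(P \right)} = \left(0 + P\right)^{2} = P^{2}$)
$L = - \frac{1}{13}$ ($L = \frac{1}{-13} = - \frac{1}{13} \approx -0.076923$)
$b{\left(R \right)} = -3 + R$ ($b{\left(R \right)} = R - 3 = -3 + R$)
$\left(L + W{\left(8 \right)}\right) b{\left(-2 \right)} = \left(- \frac{1}{13} + 8^{2}\right) \left(-3 - 2\right) = \left(- \frac{1}{13} + 64\right) \left(-5\right) = \frac{831}{13} \left(-5\right) = - \frac{4155}{13}$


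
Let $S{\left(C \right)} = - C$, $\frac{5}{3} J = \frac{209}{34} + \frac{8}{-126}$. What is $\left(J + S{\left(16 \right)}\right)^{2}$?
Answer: $\frac{1943839921}{12744900} \approx 152.52$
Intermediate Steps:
$J = \frac{13031}{3570}$ ($J = \frac{3 \left(\frac{209}{34} + \frac{8}{-126}\right)}{5} = \frac{3 \left(209 \cdot \frac{1}{34} + 8 \left(- \frac{1}{126}\right)\right)}{5} = \frac{3 \left(\frac{209}{34} - \frac{4}{63}\right)}{5} = \frac{3}{5} \cdot \frac{13031}{2142} = \frac{13031}{3570} \approx 3.6501$)
$\left(J + S{\left(16 \right)}\right)^{2} = \left(\frac{13031}{3570} - 16\right)^{2} = \left(- \frac{44089}{3570}\right)^{2} = \frac{1943839921}{12744900}$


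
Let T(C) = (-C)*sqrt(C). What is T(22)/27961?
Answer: -22*sqrt(22)/27961 ≈ -0.0036905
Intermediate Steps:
T(C) = -C**(3/2)
T(22)/27961 = -22**(3/2)/27961 = -22*sqrt(22)*(1/27961) = -22*sqrt(22)/27961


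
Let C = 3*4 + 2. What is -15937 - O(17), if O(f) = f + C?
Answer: -15968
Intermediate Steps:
C = 14 (C = 12 + 2 = 14)
O(f) = 14 + f (O(f) = f + 14 = 14 + f)
-15937 - O(17) = -15937 - (14 + 17) = -15937 - 1*31 = -15937 - 31 = -15968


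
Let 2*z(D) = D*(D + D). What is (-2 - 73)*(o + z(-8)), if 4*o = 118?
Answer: -14025/2 ≈ -7012.5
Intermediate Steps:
z(D) = D² (z(D) = (D*(D + D))/2 = (D*(2*D))/2 = (2*D²)/2 = D²)
o = 59/2 (o = (¼)*118 = 59/2 ≈ 29.500)
(-2 - 73)*(o + z(-8)) = (-2 - 73)*(59/2 + (-8)²) = -75*(59/2 + 64) = -75*187/2 = -14025/2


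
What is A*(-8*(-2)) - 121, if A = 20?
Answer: 199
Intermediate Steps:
A*(-8*(-2)) - 121 = 20*(-8*(-2)) - 121 = 20*16 - 121 = 320 - 121 = 199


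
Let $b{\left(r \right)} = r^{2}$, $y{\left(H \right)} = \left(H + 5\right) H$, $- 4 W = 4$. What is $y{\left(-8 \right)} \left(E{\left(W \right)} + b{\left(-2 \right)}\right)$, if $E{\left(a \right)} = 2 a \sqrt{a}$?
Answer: $96 - 48 i \approx 96.0 - 48.0 i$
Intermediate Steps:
$W = -1$ ($W = \left(- \frac{1}{4}\right) 4 = -1$)
$y{\left(H \right)} = H \left(5 + H\right)$ ($y{\left(H \right)} = \left(5 + H\right) H = H \left(5 + H\right)$)
$E{\left(a \right)} = 2 a^{\frac{3}{2}}$
$y{\left(-8 \right)} \left(E{\left(W \right)} + b{\left(-2 \right)}\right) = - 8 \left(5 - 8\right) \left(2 \left(-1\right)^{\frac{3}{2}} + \left(-2\right)^{2}\right) = \left(-8\right) \left(-3\right) \left(2 \left(- i\right) + 4\right) = 24 \left(- 2 i + 4\right) = 24 \left(4 - 2 i\right) = 96 - 48 i$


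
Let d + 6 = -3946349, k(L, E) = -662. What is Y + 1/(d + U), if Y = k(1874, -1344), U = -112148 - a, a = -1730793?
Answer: -1540944021/2327710 ≈ -662.00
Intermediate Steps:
d = -3946355 (d = -6 - 3946349 = -3946355)
U = 1618645 (U = -112148 - 1*(-1730793) = -112148 + 1730793 = 1618645)
Y = -662
Y + 1/(d + U) = -662 + 1/(-3946355 + 1618645) = -662 + 1/(-2327710) = -662 - 1/2327710 = -1540944021/2327710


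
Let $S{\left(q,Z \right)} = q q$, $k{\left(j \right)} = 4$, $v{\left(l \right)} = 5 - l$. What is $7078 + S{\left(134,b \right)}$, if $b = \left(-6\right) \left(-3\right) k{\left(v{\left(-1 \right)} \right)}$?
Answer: $25034$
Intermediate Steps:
$b = 72$ ($b = \left(-6\right) \left(-3\right) 4 = 18 \cdot 4 = 72$)
$S{\left(q,Z \right)} = q^{2}$
$7078 + S{\left(134,b \right)} = 7078 + 134^{2} = 7078 + 17956 = 25034$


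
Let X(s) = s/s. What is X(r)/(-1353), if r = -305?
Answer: -1/1353 ≈ -0.00073910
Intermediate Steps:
X(s) = 1
X(r)/(-1353) = 1/(-1353) = 1*(-1/1353) = -1/1353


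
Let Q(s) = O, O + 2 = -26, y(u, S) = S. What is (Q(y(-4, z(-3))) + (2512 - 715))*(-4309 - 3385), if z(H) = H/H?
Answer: -13610686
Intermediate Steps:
z(H) = 1
O = -28 (O = -2 - 26 = -28)
Q(s) = -28
(Q(y(-4, z(-3))) + (2512 - 715))*(-4309 - 3385) = (-28 + (2512 - 715))*(-4309 - 3385) = (-28 + 1797)*(-7694) = 1769*(-7694) = -13610686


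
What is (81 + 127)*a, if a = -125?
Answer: -26000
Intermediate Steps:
(81 + 127)*a = (81 + 127)*(-125) = 208*(-125) = -26000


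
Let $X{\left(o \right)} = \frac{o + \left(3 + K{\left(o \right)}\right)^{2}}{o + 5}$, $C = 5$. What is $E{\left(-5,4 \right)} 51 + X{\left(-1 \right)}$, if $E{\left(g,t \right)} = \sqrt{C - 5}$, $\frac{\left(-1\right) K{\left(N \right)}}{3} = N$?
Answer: $\frac{35}{4} \approx 8.75$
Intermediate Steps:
$K{\left(N \right)} = - 3 N$
$E{\left(g,t \right)} = 0$ ($E{\left(g,t \right)} = \sqrt{5 - 5} = \sqrt{0} = 0$)
$X{\left(o \right)} = \frac{o + \left(3 - 3 o\right)^{2}}{5 + o}$ ($X{\left(o \right)} = \frac{o + \left(3 - 3 o\right)^{2}}{o + 5} = \frac{o + \left(3 - 3 o\right)^{2}}{5 + o}$)
$E{\left(-5,4 \right)} 51 + X{\left(-1 \right)} = 0 \cdot 51 + \frac{-1 + 9 \left(-1 - 1\right)^{2}}{5 - 1} = 0 + \frac{-1 + 9 \left(-2\right)^{2}}{4} = 0 + \frac{-1 + 9 \cdot 4}{4} = 0 + \frac{-1 + 36}{4} = 0 + \frac{1}{4} \cdot 35 = 0 + \frac{35}{4} = \frac{35}{4}$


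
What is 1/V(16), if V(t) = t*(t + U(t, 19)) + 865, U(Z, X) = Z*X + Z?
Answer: 1/6241 ≈ 0.00016023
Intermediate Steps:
U(Z, X) = Z + X*Z (U(Z, X) = X*Z + Z = Z + X*Z)
V(t) = 865 + 21*t² (V(t) = t*(t + t*(1 + 19)) + 865 = t*(t + t*20) + 865 = t*(t + 20*t) + 865 = t*(21*t) + 865 = 21*t² + 865 = 865 + 21*t²)
1/V(16) = 1/(865 + 21*16²) = 1/(865 + 21*256) = 1/(865 + 5376) = 1/6241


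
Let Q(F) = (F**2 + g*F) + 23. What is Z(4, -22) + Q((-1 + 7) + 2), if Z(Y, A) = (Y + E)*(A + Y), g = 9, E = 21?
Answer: -291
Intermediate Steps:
Q(F) = 23 + F**2 + 9*F (Q(F) = (F**2 + 9*F) + 23 = 23 + F**2 + 9*F)
Z(Y, A) = (21 + Y)*(A + Y) (Z(Y, A) = (Y + 21)*(A + Y) = (21 + Y)*(A + Y))
Z(4, -22) + Q((-1 + 7) + 2) = (4**2 + 21*(-22) + 21*4 - 22*4) + (23 + ((-1 + 7) + 2)**2 + 9*((-1 + 7) + 2)) = (16 - 462 + 84 - 88) + (23 + (6 + 2)**2 + 9*(6 + 2)) = -450 + (23 + 8**2 + 9*8) = -450 + (23 + 64 + 72) = -450 + 159 = -291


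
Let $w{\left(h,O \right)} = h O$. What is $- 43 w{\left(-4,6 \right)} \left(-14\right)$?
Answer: $-14448$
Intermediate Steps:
$w{\left(h,O \right)} = O h$
$- 43 w{\left(-4,6 \right)} \left(-14\right) = - 43 \cdot 6 \left(-4\right) \left(-14\right) = \left(-43\right) \left(-24\right) \left(-14\right) = 1032 \left(-14\right) = -14448$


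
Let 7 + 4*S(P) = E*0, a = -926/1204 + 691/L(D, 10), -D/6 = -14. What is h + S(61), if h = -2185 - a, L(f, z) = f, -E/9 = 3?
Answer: -1981369/903 ≈ -2194.2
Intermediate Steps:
D = 84 (D = -6*(-14) = 84)
E = -27 (E = -9*3 = -27)
a = 26935/3612 (a = -926/1204 + 691/84 = -926*1/1204 + 691*(1/84) = -463/602 + 691/84 = 26935/3612 ≈ 7.4571)
S(P) = -7/4 (S(P) = -7/4 + (-27*0)/4 = -7/4 + (¼)*0 = -7/4 + 0 = -7/4)
h = -7919155/3612 (h = -2185 - 1*26935/3612 = -2185 - 26935/3612 = -7919155/3612 ≈ -2192.5)
h + S(61) = -7919155/3612 - 7/4 = -1981369/903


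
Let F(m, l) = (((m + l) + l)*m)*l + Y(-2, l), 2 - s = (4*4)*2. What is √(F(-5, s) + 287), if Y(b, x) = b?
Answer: I*√9465 ≈ 97.288*I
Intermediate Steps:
s = -30 (s = 2 - 4*4*2 = 2 - 16*2 = 2 - 1*32 = 2 - 32 = -30)
F(m, l) = -2 + l*m*(m + 2*l) (F(m, l) = (((m + l) + l)*m)*l - 2 = (((l + m) + l)*m)*l - 2 = ((m + 2*l)*m)*l - 2 = (m*(m + 2*l))*l - 2 = l*m*(m + 2*l) - 2 = -2 + l*m*(m + 2*l))
√(F(-5, s) + 287) = √((-2 - 30*(-5)² + 2*(-5)*(-30)²) + 287) = √((-2 - 30*25 + 2*(-5)*900) + 287) = √((-2 - 750 - 9000) + 287) = √(-9752 + 287) = √(-9465) = I*√9465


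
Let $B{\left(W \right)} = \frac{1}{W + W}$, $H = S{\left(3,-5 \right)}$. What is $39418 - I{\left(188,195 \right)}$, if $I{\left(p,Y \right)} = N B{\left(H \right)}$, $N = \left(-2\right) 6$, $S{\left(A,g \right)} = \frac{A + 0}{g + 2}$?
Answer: $39412$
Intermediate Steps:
$S{\left(A,g \right)} = \frac{A}{2 + g}$
$H = -1$ ($H = \frac{3}{2 - 5} = \frac{3}{-3} = 3 \left(- \frac{1}{3}\right) = -1$)
$B{\left(W \right)} = \frac{1}{2 W}$
$N = -12$
$I{\left(p,Y \right)} = 6$ ($I{\left(p,Y \right)} = - 12 \frac{1}{2 \left(-1\right)} = - 12 \cdot \frac{1}{2} \left(-1\right) = \left(-12\right) \left(- \frac{1}{2}\right) = 6$)
$39418 - I{\left(188,195 \right)} = 39418 - 6 = 39412$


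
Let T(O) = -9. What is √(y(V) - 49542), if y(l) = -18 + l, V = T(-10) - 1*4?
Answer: I*√49573 ≈ 222.65*I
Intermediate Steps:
V = -13 (V = -9 - 1*4 = -9 - 4 = -13)
√(y(V) - 49542) = √((-18 - 13) - 49542) = √(-31 - 49542) = √(-49573) = I*√49573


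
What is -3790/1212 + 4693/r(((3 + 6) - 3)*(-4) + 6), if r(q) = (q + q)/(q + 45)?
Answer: -4269727/1212 ≈ -3522.9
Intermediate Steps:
r(q) = 2*q/(45 + q) (r(q) = (2*q)/(45 + q) = 2*q/(45 + q))
-3790/1212 + 4693/r(((3 + 6) - 3)*(-4) + 6) = -3790/1212 + 4693/((2*(((3 + 6) - 3)*(-4) + 6)/(45 + (((3 + 6) - 3)*(-4) + 6)))) = -3790*1/1212 + 4693/((2*((9 - 3)*(-4) + 6)/(45 + ((9 - 3)*(-4) + 6)))) = -1895/606 + 4693/((2*(6*(-4) + 6)/(45 + (6*(-4) + 6)))) = -1895/606 + 4693/((2*(-24 + 6)/(45 + (-24 + 6)))) = -1895/606 + 4693/((2*(-18)/(45 - 18))) = -1895/606 + 4693/((2*(-18)/27)) = -1895/606 + 4693/((2*(-18)*(1/27))) = -1895/606 + 4693/(-4/3) = -1895/606 + 4693*(-¾) = -1895/606 - 14079/4 = -4269727/1212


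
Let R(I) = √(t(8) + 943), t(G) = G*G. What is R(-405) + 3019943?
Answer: 3019943 + √1007 ≈ 3.0200e+6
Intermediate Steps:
t(G) = G²
R(I) = √1007 (R(I) = √(8² + 943) = √(64 + 943) = √1007)
R(-405) + 3019943 = √1007 + 3019943 = 3019943 + √1007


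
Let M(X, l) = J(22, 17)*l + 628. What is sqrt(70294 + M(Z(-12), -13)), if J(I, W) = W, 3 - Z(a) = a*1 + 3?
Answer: sqrt(70701) ≈ 265.90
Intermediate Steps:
Z(a) = -a (Z(a) = 3 - (a*1 + 3) = 3 - (a + 3) = 3 - (3 + a) = 3 + (-3 - a) = -a)
M(X, l) = 628 + 17*l (M(X, l) = 17*l + 628 = 628 + 17*l)
sqrt(70294 + M(Z(-12), -13)) = sqrt(70294 + (628 + 17*(-13))) = sqrt(70294 + (628 - 221)) = sqrt(70294 + 407) = sqrt(70701)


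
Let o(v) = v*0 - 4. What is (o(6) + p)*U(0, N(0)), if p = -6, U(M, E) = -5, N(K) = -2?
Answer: 50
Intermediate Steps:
o(v) = -4 (o(v) = 0 - 4 = -4)
(o(6) + p)*U(0, N(0)) = (-4 - 6)*(-5) = -10*(-5) = 50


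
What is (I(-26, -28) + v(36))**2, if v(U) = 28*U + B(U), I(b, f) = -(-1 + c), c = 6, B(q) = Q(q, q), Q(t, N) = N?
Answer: 1079521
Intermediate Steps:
B(q) = q
I(b, f) = -5 (I(b, f) = -(-1 + 6) = -1*5 = -5)
v(U) = 29*U (v(U) = 28*U + U = 29*U)
(I(-26, -28) + v(36))**2 = (-5 + 29*36)**2 = (-5 + 1044)**2 = 1039**2 = 1079521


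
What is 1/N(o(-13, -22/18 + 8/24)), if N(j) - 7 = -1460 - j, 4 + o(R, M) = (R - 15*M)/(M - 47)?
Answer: -431/624516 ≈ -0.00069013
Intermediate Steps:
o(R, M) = -4 + (R - 15*M)/(-47 + M) (o(R, M) = -4 + (R - 15*M)/(M - 47) = -4 + (R - 15*M)/(-47 + M))
N(j) = -1453 - j (N(j) = 7 + (-1460 - j) = -1453 - j)
1/N(o(-13, -22/18 + 8/24)) = 1/(-1453 - (188 - 13 - 19*(-22/18 + 8/24))/(-47 + (-22/18 + 8/24))) = 1/(-1453 - (188 - 13 - 19*(-22*1/18 + 8*(1/24)))/(-47 + (-22*1/18 + 8*(1/24)))) = 1/(-1453 - (188 - 13 - 19*(-11/9 + ⅓))/(-47 + (-11/9 + ⅓))) = 1/(-1453 - (188 - 13 - 19*(-8/9))/(-47 - 8/9)) = 1/(-1453 - (188 - 13 + 152/9)/(-431/9)) = 1/(-1453 - (-9)*1727/(431*9)) = 1/(-1453 - 1*(-1727/431)) = 1/(-1453 + 1727/431) = 1/(-624516/431) = -431/624516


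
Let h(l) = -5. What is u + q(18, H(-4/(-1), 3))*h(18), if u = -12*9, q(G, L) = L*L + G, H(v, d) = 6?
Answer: -378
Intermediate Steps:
q(G, L) = G + L² (q(G, L) = L² + G = G + L²)
u = -108
u + q(18, H(-4/(-1), 3))*h(18) = -108 + (18 + 6²)*(-5) = -108 + (18 + 36)*(-5) = -108 + 54*(-5) = -108 - 270 = -378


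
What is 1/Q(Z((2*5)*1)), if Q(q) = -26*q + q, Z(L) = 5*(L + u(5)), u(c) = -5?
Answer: -1/625 ≈ -0.0016000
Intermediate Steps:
Z(L) = -25 + 5*L (Z(L) = 5*(L - 5) = 5*(-5 + L) = -25 + 5*L)
Q(q) = -25*q
1/Q(Z((2*5)*1)) = 1/(-25*(-25 + 5*((2*5)*1))) = 1/(-25*(-25 + 5*(10*1))) = 1/(-25*(-25 + 5*10)) = 1/(-25*(-25 + 50)) = 1/(-25*25) = 1/(-625) = -1/625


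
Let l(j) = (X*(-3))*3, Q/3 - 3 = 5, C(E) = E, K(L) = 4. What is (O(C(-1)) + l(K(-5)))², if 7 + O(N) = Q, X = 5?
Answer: 784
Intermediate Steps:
Q = 24 (Q = 9 + 3*5 = 9 + 15 = 24)
O(N) = 17 (O(N) = -7 + 24 = 17)
l(j) = -45 (l(j) = (5*(-3))*3 = -15*3 = -45)
(O(C(-1)) + l(K(-5)))² = (17 - 45)² = (-28)² = 784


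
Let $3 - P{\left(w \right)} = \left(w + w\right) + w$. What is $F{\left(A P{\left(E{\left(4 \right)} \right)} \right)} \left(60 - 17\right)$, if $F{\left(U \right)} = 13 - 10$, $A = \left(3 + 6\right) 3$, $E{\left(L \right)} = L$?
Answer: $129$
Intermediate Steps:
$P{\left(w \right)} = 3 - 3 w$ ($P{\left(w \right)} = 3 - \left(\left(w + w\right) + w\right) = 3 - \left(2 w + w\right) = 3 - 3 w$)
$A = 27$ ($A = 9 \cdot 3 = 27$)
$F{\left(U \right)} = 3$
$F{\left(A P{\left(E{\left(4 \right)} \right)} \right)} \left(60 - 17\right) = 3 \left(60 - 17\right) = 3 \cdot 43 = 129$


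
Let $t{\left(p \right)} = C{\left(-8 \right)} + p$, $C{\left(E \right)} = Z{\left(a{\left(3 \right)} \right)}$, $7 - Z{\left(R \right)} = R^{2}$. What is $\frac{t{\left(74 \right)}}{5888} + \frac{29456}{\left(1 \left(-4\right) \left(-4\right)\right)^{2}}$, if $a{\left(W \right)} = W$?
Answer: $\frac{84695}{736} \approx 115.07$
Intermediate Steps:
$Z{\left(R \right)} = 7 - R^{2}$
$C{\left(E \right)} = -2$ ($C{\left(E \right)} = 7 - 3^{2} = 7 - 9 = -2$)
$t{\left(p \right)} = -2 + p$
$\frac{t{\left(74 \right)}}{5888} + \frac{29456}{\left(1 \left(-4\right) \left(-4\right)\right)^{2}} = \frac{-2 + 74}{5888} + \frac{29456}{\left(1 \left(-4\right) \left(-4\right)\right)^{2}} = 72 \cdot \frac{1}{5888} + \frac{29456}{\left(\left(-4\right) \left(-4\right)\right)^{2}} = \frac{9}{736} + \frac{29456}{16^{2}} = \frac{9}{736} + \frac{29456}{256} = \frac{9}{736} + 29456 \cdot \frac{1}{256} = \frac{9}{736} + \frac{1841}{16} = \frac{84695}{736}$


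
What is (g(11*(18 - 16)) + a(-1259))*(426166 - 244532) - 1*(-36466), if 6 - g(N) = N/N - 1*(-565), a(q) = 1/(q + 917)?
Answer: -17387126971/171 ≈ -1.0168e+8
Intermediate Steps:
a(q) = 1/(917 + q)
g(N) = -560 (g(N) = 6 - (N/N - 1*(-565)) = 6 - (1 + 565) = 6 - 1*566 = 6 - 566 = -560)
(g(11*(18 - 16)) + a(-1259))*(426166 - 244532) - 1*(-36466) = (-560 + 1/(917 - 1259))*(426166 - 244532) - 1*(-36466) = (-560 + 1/(-342))*181634 + 36466 = (-560 - 1/342)*181634 + 36466 = -191521/342*181634 + 36466 = -17393362657/171 + 36466 = -17387126971/171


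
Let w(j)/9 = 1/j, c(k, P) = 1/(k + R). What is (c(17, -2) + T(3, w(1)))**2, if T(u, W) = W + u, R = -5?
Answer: 21025/144 ≈ 146.01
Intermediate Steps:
c(k, P) = 1/(-5 + k) (c(k, P) = 1/(k - 5) = 1/(-5 + k))
w(j) = 9/j
(c(17, -2) + T(3, w(1)))**2 = (1/(-5 + 17) + (9/1 + 3))**2 = (1/12 + (9*1 + 3))**2 = (1/12 + (9 + 3))**2 = (1/12 + 12)**2 = (145/12)**2 = 21025/144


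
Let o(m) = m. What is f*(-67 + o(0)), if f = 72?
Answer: -4824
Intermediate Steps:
f*(-67 + o(0)) = 72*(-67 + 0) = 72*(-67) = -4824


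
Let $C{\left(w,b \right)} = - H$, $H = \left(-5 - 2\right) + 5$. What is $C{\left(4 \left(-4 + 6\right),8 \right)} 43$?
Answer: $86$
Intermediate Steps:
$H = -2$ ($H = -7 + 5 = -2$)
$C{\left(w,b \right)} = 2$ ($C{\left(w,b \right)} = \left(-1\right) \left(-2\right) = 2$)
$C{\left(4 \left(-4 + 6\right),8 \right)} 43 = 2 \cdot 43 = 86$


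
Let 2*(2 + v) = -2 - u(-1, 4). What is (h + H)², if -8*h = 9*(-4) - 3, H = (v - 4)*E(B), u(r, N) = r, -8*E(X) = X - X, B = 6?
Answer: 1521/64 ≈ 23.766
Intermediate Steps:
E(X) = 0 (E(X) = -(X - X)/8 = -⅛*0 = 0)
v = -5/2 (v = -2 + (-2 - 1*(-1))/2 = -2 + (-2 + 1)/2 = -2 + (½)*(-1) = -2 - ½ = -5/2 ≈ -2.5000)
H = 0 (H = (-5/2 - 4)*0 = -13/2*0 = 0)
h = 39/8 (h = -(9*(-4) - 3)/8 = -(-36 - 3)/8 = -⅛*(-39) = 39/8 ≈ 4.8750)
(h + H)² = (39/8 + 0)² = (39/8)² = 1521/64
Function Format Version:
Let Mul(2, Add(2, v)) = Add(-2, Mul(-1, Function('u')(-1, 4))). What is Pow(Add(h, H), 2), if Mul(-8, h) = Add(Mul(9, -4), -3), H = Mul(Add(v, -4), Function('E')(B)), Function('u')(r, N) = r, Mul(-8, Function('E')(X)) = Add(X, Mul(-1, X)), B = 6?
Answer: Rational(1521, 64) ≈ 23.766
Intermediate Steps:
Function('E')(X) = 0 (Function('E')(X) = Mul(Rational(-1, 8), Add(X, Mul(-1, X))) = Mul(Rational(-1, 8), 0) = 0)
v = Rational(-5, 2) (v = Add(-2, Mul(Rational(1, 2), Add(-2, Mul(-1, -1)))) = Add(-2, Mul(Rational(1, 2), Add(-2, 1))) = Add(-2, Mul(Rational(1, 2), -1)) = Add(-2, Rational(-1, 2)) = Rational(-5, 2) ≈ -2.5000)
H = 0 (H = Mul(Add(Rational(-5, 2), -4), 0) = Mul(Rational(-13, 2), 0) = 0)
h = Rational(39, 8) (h = Mul(Rational(-1, 8), Add(Mul(9, -4), -3)) = Mul(Rational(-1, 8), Add(-36, -3)) = Mul(Rational(-1, 8), -39) = Rational(39, 8) ≈ 4.8750)
Pow(Add(h, H), 2) = Pow(Add(Rational(39, 8), 0), 2) = Pow(Rational(39, 8), 2) = Rational(1521, 64)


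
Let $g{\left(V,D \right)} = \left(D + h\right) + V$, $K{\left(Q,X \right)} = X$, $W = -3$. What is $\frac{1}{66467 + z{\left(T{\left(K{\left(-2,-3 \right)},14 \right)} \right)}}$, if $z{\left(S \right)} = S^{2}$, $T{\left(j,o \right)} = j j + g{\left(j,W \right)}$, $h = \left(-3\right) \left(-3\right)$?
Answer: $\frac{1}{66611} \approx 1.5013 \cdot 10^{-5}$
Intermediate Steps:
$h = 9$
$g{\left(V,D \right)} = 9 + D + V$ ($g{\left(V,D \right)} = \left(D + 9\right) + V = \left(9 + D\right) + V = 9 + D + V$)
$T{\left(j,o \right)} = 6 + j + j^{2}$ ($T{\left(j,o \right)} = j j + \left(9 - 3 + j\right) = j^{2} + \left(6 + j\right) = 6 + j + j^{2}$)
$\frac{1}{66467 + z{\left(T{\left(K{\left(-2,-3 \right)},14 \right)} \right)}} = \frac{1}{66467 + \left(6 - 3 + \left(-3\right)^{2}\right)^{2}} = \frac{1}{66467 + \left(6 - 3 + 9\right)^{2}} = \frac{1}{66467 + 12^{2}} = \frac{1}{66467 + 144} = \frac{1}{66611}$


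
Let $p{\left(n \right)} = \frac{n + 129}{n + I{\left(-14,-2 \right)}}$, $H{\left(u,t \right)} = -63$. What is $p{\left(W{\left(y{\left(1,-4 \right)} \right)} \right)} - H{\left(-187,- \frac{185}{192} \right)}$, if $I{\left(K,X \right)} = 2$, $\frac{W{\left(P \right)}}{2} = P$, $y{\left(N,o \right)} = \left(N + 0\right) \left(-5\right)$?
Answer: $\frac{385}{8} \approx 48.125$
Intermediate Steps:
$y{\left(N,o \right)} = - 5 N$ ($y{\left(N,o \right)} = N \left(-5\right) = - 5 N$)
$W{\left(P \right)} = 2 P$
$p{\left(n \right)} = \frac{129 + n}{2 + n}$ ($p{\left(n \right)} = \frac{n + 129}{n + 2} = \frac{129 + n}{2 + n}$)
$p{\left(W{\left(y{\left(1,-4 \right)} \right)} \right)} - H{\left(-187,- \frac{185}{192} \right)} = \frac{129 + 2 \left(\left(-5\right) 1\right)}{2 + 2 \left(\left(-5\right) 1\right)} - -63 = \frac{129 + 2 \left(-5\right)}{2 + 2 \left(-5\right)} + 63 = \frac{129 - 10}{2 - 10} + 63 = \frac{1}{-8} \cdot 119 + 63 = \left(- \frac{1}{8}\right) 119 + 63 = - \frac{119}{8} + 63 = \frac{385}{8}$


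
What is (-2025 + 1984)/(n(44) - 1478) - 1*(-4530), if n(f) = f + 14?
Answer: 6432641/1420 ≈ 4530.0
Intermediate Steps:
n(f) = 14 + f
(-2025 + 1984)/(n(44) - 1478) - 1*(-4530) = (-2025 + 1984)/((14 + 44) - 1478) - 1*(-4530) = -41/(58 - 1478) + 4530 = -41/(-1420) + 4530 = -41*(-1/1420) + 4530 = 41/1420 + 4530 = 6432641/1420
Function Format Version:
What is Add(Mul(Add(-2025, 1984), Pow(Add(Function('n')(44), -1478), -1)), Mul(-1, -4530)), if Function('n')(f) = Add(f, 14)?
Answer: Rational(6432641, 1420) ≈ 4530.0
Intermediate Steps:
Function('n')(f) = Add(14, f)
Add(Mul(Add(-2025, 1984), Pow(Add(Function('n')(44), -1478), -1)), Mul(-1, -4530)) = Add(Mul(Add(-2025, 1984), Pow(Add(Add(14, 44), -1478), -1)), Mul(-1, -4530)) = Add(Mul(-41, Pow(Add(58, -1478), -1)), 4530) = Add(Mul(-41, Pow(-1420, -1)), 4530) = Add(Mul(-41, Rational(-1, 1420)), 4530) = Add(Rational(41, 1420), 4530) = Rational(6432641, 1420)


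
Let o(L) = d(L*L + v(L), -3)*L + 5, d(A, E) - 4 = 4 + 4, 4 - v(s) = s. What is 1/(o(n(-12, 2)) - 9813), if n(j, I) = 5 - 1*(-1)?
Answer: -1/9736 ≈ -0.00010271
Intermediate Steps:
n(j, I) = 6 (n(j, I) = 5 + 1 = 6)
v(s) = 4 - s
d(A, E) = 12 (d(A, E) = 4 + (4 + 4) = 4 + 8 = 12)
o(L) = 5 + 12*L (o(L) = 12*L + 5 = 5 + 12*L)
1/(o(n(-12, 2)) - 9813) = 1/((5 + 12*6) - 9813) = 1/((5 + 72) - 9813) = 1/(77 - 9813) = 1/(-9736) = -1/9736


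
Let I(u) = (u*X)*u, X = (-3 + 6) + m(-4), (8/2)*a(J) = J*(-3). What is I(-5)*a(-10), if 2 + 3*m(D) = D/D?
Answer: 500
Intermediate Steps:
m(D) = -⅓ (m(D) = -⅔ + (D/D)/3 = -⅔ + (⅓)*1 = -⅔ + ⅓ = -⅓)
a(J) = -3*J/4 (a(J) = (J*(-3))/4 = (-3*J)/4 = -3*J/4)
X = 8/3 (X = (-3 + 6) - ⅓ = 3 - ⅓ = 8/3 ≈ 2.6667)
I(u) = 8*u²/3 (I(u) = (u*(8/3))*u = (8*u/3)*u = 8*u²/3)
I(-5)*a(-10) = ((8/3)*(-5)²)*(-¾*(-10)) = ((8/3)*25)*(15/2) = (200/3)*(15/2) = 500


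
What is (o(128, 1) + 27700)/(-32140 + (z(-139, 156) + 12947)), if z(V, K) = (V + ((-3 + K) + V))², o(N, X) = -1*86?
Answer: -13807/1784 ≈ -7.7393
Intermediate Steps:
o(N, X) = -86
z(V, K) = (-3 + K + 2*V)² (z(V, K) = (V + (-3 + K + V))² = (-3 + K + 2*V)²)
(o(128, 1) + 27700)/(-32140 + (z(-139, 156) + 12947)) = (-86 + 27700)/(-32140 + ((-3 + 156 + 2*(-139))² + 12947)) = 27614/(-32140 + ((-3 + 156 - 278)² + 12947)) = 27614/(-32140 + ((-125)² + 12947)) = 27614/(-32140 + (15625 + 12947)) = 27614/(-32140 + 28572) = 27614/(-3568) = 27614*(-1/3568) = -13807/1784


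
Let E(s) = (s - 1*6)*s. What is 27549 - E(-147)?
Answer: 5058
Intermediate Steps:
E(s) = s*(-6 + s) (E(s) = (s - 6)*s = (-6 + s)*s = s*(-6 + s))
27549 - E(-147) = 27549 - (-147)*(-6 - 147) = 27549 - (-147)*(-153) = 27549 - 1*22491 = 27549 - 22491 = 5058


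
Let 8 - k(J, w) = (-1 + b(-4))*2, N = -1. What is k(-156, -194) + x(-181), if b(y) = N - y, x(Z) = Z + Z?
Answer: -358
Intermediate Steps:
x(Z) = 2*Z
b(y) = -1 - y
k(J, w) = 4 (k(J, w) = 8 - (-1 + (-1 - 1*(-4)))*2 = 8 - (-1 + (-1 + 4))*2 = 8 - (-1 + 3)*2 = 8 - 2*2 = 8 - 1*4 = 8 - 4 = 4)
k(-156, -194) + x(-181) = 4 + 2*(-181) = 4 - 362 = -358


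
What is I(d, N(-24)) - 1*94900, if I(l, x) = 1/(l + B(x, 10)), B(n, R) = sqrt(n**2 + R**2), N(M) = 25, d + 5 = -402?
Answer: -15651288007/164924 - 5*sqrt(29)/164924 ≈ -94900.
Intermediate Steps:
d = -407 (d = -5 - 402 = -407)
B(n, R) = sqrt(R**2 + n**2)
I(l, x) = 1/(l + sqrt(100 + x**2)) (I(l, x) = 1/(l + sqrt(10**2 + x**2)) = 1/(l + sqrt(100 + x**2)))
I(d, N(-24)) - 1*94900 = 1/(-407 + sqrt(100 + 25**2)) - 1*94900 = 1/(-407 + sqrt(100 + 625)) - 94900 = 1/(-407 + sqrt(725)) - 94900 = 1/(-407 + 5*sqrt(29)) - 94900 = -94900 + 1/(-407 + 5*sqrt(29))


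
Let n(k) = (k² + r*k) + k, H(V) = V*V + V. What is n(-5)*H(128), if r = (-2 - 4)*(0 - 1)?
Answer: -165120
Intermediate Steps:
r = 6 (r = -6*(-1) = 6)
H(V) = V + V² (H(V) = V² + V = V + V²)
n(k) = k² + 7*k (n(k) = (k² + 6*k) + k = k² + 7*k)
n(-5)*H(128) = (-5*(7 - 5))*(128*(1 + 128)) = (-5*2)*(128*129) = -10*16512 = -165120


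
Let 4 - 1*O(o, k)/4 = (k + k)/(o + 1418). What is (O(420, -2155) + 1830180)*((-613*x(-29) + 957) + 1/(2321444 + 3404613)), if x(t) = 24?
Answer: -132474290003662613296/5262246383 ≈ -2.5174e+10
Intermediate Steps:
O(o, k) = 16 - 8*k/(1418 + o) (O(o, k) = 16 - 4*(k + k)/(o + 1418) = 16 - 4*2*k/(1418 + o) = 16 - 8*k/(1418 + o))
(O(420, -2155) + 1830180)*((-613*x(-29) + 957) + 1/(2321444 + 3404613)) = (8*(2836 - 1*(-2155) + 2*420)/(1418 + 420) + 1830180)*((-613*24 + 957) + 1/(2321444 + 3404613)) = (8*(2836 + 2155 + 840)/1838 + 1830180)*((-14712 + 957) + 1/5726057) = (8*(1/1838)*5831 + 1830180)*(-13755 + 1/5726057) = (23324/919 + 1830180)*(-78761914034/5726057) = (1681958744/919)*(-78761914034/5726057) = -132474290003662613296/5262246383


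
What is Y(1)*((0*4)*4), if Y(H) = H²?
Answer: 0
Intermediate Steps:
Y(1)*((0*4)*4) = 1²*((0*4)*4) = 1*(0*4) = 1*0 = 0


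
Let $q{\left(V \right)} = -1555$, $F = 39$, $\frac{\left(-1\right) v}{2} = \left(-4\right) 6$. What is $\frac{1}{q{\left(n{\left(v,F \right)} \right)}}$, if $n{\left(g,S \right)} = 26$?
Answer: $- \frac{1}{1555} \approx -0.00064309$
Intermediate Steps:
$v = 48$ ($v = - 2 \left(\left(-4\right) 6\right) = \left(-2\right) \left(-24\right) = 48$)
$\frac{1}{q{\left(n{\left(v,F \right)} \right)}} = \frac{1}{-1555} = - \frac{1}{1555}$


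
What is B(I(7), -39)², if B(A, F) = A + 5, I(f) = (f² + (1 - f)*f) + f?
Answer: 361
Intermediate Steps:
I(f) = f + f² + f*(1 - f) (I(f) = (f² + f*(1 - f)) + f = f + f² + f*(1 - f))
B(A, F) = 5 + A
B(I(7), -39)² = (5 + 2*7)² = (5 + 14)² = 19² = 361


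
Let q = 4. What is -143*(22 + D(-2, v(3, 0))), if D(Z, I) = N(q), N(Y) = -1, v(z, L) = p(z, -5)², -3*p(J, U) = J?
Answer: -3003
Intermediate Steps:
p(J, U) = -J/3
v(z, L) = z²/9 (v(z, L) = (-z/3)² = z²/9)
D(Z, I) = -1
-143*(22 + D(-2, v(3, 0))) = -143*(22 - 1) = -143*21 = -3003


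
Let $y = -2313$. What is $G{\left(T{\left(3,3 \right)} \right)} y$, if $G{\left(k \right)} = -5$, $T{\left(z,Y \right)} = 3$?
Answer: $11565$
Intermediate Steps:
$G{\left(T{\left(3,3 \right)} \right)} y = \left(-5\right) \left(-2313\right) = 11565$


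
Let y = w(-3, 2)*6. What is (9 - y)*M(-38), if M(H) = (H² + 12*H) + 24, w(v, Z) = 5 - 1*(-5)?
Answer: -51612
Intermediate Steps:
w(v, Z) = 10 (w(v, Z) = 5 + 5 = 10)
y = 60 (y = 10*6 = 60)
M(H) = 24 + H² + 12*H
(9 - y)*M(-38) = (9 - 1*60)*(24 + (-38)² + 12*(-38)) = (9 - 60)*(24 + 1444 - 456) = -51*1012 = -51612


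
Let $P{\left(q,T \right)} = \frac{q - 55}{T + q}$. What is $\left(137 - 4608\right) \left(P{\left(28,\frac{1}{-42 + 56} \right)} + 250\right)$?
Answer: $- \frac{145861904}{131} \approx -1.1135 \cdot 10^{6}$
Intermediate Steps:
$P{\left(q,T \right)} = \frac{-55 + q}{T + q}$
$\left(137 - 4608\right) \left(P{\left(28,\frac{1}{-42 + 56} \right)} + 250\right) = \left(137 - 4608\right) \left(\frac{-55 + 28}{\frac{1}{-42 + 56} + 28} + 250\right) = - 4471 \left(\frac{1}{\frac{1}{14} + 28} \left(-27\right) + 250\right) = - 4471 \left(\frac{1}{\frac{393}{14}} \left(-27\right) + 250\right) = - 4471 \left(\frac{14}{393} \left(-27\right) + 250\right) = - 4471 \left(- \frac{126}{131} + 250\right) = \left(-4471\right) \frac{32624}{131} = - \frac{145861904}{131}$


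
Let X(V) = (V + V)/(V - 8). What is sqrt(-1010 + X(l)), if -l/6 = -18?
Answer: 2*I*sqrt(6299)/5 ≈ 31.746*I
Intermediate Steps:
l = 108 (l = -6*(-18) = 108)
X(V) = 2*V/(-8 + V) (X(V) = (2*V)/(-8 + V) = 2*V/(-8 + V))
sqrt(-1010 + X(l)) = sqrt(-1010 + 2*108/(-8 + 108)) = sqrt(-1010 + 2*108/100) = sqrt(-1010 + 2*108*(1/100)) = sqrt(-1010 + 54/25) = sqrt(-25196/25) = 2*I*sqrt(6299)/5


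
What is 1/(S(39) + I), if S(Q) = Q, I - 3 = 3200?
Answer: 1/3242 ≈ 0.00030845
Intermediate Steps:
I = 3203 (I = 3 + 3200 = 3203)
1/(S(39) + I) = 1/(39 + 3203) = 1/3242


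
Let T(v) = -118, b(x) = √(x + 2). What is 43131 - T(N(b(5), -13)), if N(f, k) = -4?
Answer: 43249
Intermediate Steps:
b(x) = √(2 + x)
43131 - T(N(b(5), -13)) = 43131 - 1*(-118) = 43131 + 118 = 43249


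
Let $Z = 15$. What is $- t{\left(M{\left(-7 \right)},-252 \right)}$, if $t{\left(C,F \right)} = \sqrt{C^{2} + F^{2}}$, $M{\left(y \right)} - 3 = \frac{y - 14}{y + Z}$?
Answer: $- \frac{3 \sqrt{451585}}{8} \approx -252.0$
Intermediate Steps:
$M{\left(y \right)} = 3 + \frac{-14 + y}{15 + y}$ ($M{\left(y \right)} = 3 + \frac{y - 14}{y + 15} = 3 + \frac{-14 + y}{15 + y}$)
$- t{\left(M{\left(-7 \right)},-252 \right)} = - \sqrt{\left(\frac{31 + 4 \left(-7\right)}{15 - 7}\right)^{2} + \left(-252\right)^{2}} = - \sqrt{\left(\frac{31 - 28}{8}\right)^{2} + 63504} = - \sqrt{\left(\frac{1}{8} \cdot 3\right)^{2} + 63504} = - \sqrt{\left(\frac{3}{8}\right)^{2} + 63504} = - \sqrt{\frac{9}{64} + 63504} = - \sqrt{\frac{4064265}{64}} = - \frac{3 \sqrt{451585}}{8}$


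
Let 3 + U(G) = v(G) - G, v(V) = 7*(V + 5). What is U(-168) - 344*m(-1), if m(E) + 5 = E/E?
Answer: 400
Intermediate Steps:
v(V) = 35 + 7*V (v(V) = 7*(5 + V) = 35 + 7*V)
m(E) = -4 (m(E) = -5 + E/E = -5 + 1 = -4)
U(G) = 32 + 6*G (U(G) = -3 + ((35 + 7*G) - G) = -3 + (35 + 6*G) = 32 + 6*G)
U(-168) - 344*m(-1) = (32 + 6*(-168)) - 344*(-4) = (32 - 1008) + 1376 = -976 + 1376 = 400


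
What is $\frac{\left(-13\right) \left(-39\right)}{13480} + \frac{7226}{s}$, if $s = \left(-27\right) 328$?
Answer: $- \frac{11614561}{14922360} \approx -0.77833$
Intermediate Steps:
$s = -8856$
$\frac{\left(-13\right) \left(-39\right)}{13480} + \frac{7226}{s} = \frac{\left(-13\right) \left(-39\right)}{13480} + \frac{7226}{-8856} = 507 \cdot \frac{1}{13480} + 7226 \left(- \frac{1}{8856}\right) = \frac{507}{13480} - \frac{3613}{4428} = - \frac{11614561}{14922360}$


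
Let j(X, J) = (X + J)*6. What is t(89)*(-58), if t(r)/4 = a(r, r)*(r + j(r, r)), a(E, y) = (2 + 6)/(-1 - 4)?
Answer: 2147392/5 ≈ 4.2948e+5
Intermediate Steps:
a(E, y) = -8/5 (a(E, y) = 8/(-5) = 8*(-⅕) = -8/5)
j(X, J) = 6*J + 6*X (j(X, J) = (J + X)*6 = 6*J + 6*X)
t(r) = -416*r/5 (t(r) = 4*(-8*(r + (6*r + 6*r))/5) = 4*(-8*(r + 12*r)/5) = 4*(-104*r/5) = -416*r/5)
t(89)*(-58) = -416/5*89*(-58) = -37024/5*(-58) = 2147392/5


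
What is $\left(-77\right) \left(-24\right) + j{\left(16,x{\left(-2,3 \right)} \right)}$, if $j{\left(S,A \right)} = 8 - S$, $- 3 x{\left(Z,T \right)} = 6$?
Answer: $1840$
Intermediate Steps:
$x{\left(Z,T \right)} = -2$ ($x{\left(Z,T \right)} = \left(- \frac{1}{3}\right) 6 = -2$)
$\left(-77\right) \left(-24\right) + j{\left(16,x{\left(-2,3 \right)} \right)} = \left(-77\right) \left(-24\right) + \left(8 - 16\right) = 1848 + \left(8 - 16\right) = 1848 - 8 = 1840$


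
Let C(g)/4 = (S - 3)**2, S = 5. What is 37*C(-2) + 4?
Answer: 596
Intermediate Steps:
C(g) = 16 (C(g) = 4*(5 - 3)**2 = 4*2**2 = 4*4 = 16)
37*C(-2) + 4 = 37*16 + 4 = 592 + 4 = 596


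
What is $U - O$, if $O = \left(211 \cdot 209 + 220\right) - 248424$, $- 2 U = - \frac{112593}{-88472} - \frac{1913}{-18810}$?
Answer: $\frac{339661890342967}{1664158320} \approx 2.041 \cdot 10^{5}$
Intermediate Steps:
$U = - \frac{1143560633}{1664158320}$ ($U = - \frac{- \frac{112593}{-88472} - \frac{1913}{-18810}}{2} = - \frac{\left(-112593\right) \left(- \frac{1}{88472}\right) - - \frac{1913}{18810}}{2} = - \frac{\frac{112593}{88472} + \frac{1913}{18810}}{2} = \left(- \frac{1}{2}\right) \frac{1143560633}{832079160} = - \frac{1143560633}{1664158320} \approx -0.68717$)
$O = -204105$ ($O = \left(44099 + 220\right) - 248424 = 44319 - 248424 = -204105$)
$U - O = - \frac{1143560633}{1664158320} - -204105 = - \frac{1143560633}{1664158320} + 204105 = \frac{339661890342967}{1664158320}$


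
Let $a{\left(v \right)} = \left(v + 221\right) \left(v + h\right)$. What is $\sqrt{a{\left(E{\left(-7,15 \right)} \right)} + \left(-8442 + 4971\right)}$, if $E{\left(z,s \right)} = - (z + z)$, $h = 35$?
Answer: $2 \sqrt{2011} \approx 89.688$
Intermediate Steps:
$E{\left(z,s \right)} = - 2 z$
$a{\left(v \right)} = \left(35 + v\right) \left(221 + v\right)$ ($a{\left(v \right)} = \left(v + 221\right) \left(v + 35\right) = \left(221 + v\right) \left(35 + v\right) = \left(35 + v\right) \left(221 + v\right)$)
$\sqrt{a{\left(E{\left(-7,15 \right)} \right)} + \left(-8442 + 4971\right)} = \sqrt{\left(7735 + \left(\left(-2\right) \left(-7\right)\right)^{2} + 256 \left(\left(-2\right) \left(-7\right)\right)\right) + \left(-8442 + 4971\right)} = \sqrt{\left(7735 + 14^{2} + 256 \cdot 14\right) - 3471} = \sqrt{\left(7735 + 196 + 3584\right) - 3471} = \sqrt{11515 - 3471} = \sqrt{8044} = 2 \sqrt{2011}$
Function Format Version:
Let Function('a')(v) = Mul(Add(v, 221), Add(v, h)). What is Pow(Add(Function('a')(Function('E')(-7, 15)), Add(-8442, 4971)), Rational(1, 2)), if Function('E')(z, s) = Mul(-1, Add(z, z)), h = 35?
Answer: Mul(2, Pow(2011, Rational(1, 2))) ≈ 89.688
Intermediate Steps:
Function('E')(z, s) = Mul(-2, z) (Function('E')(z, s) = Mul(-1, Mul(2, z)) = Mul(-2, z))
Function('a')(v) = Mul(Add(35, v), Add(221, v)) (Function('a')(v) = Mul(Add(v, 221), Add(v, 35)) = Mul(Add(221, v), Add(35, v)) = Mul(Add(35, v), Add(221, v)))
Pow(Add(Function('a')(Function('E')(-7, 15)), Add(-8442, 4971)), Rational(1, 2)) = Pow(Add(Add(7735, Pow(Mul(-2, -7), 2), Mul(256, Mul(-2, -7))), Add(-8442, 4971)), Rational(1, 2)) = Pow(Add(Add(7735, Pow(14, 2), Mul(256, 14)), -3471), Rational(1, 2)) = Pow(Add(Add(7735, 196, 3584), -3471), Rational(1, 2)) = Pow(Add(11515, -3471), Rational(1, 2)) = Pow(8044, Rational(1, 2)) = Mul(2, Pow(2011, Rational(1, 2)))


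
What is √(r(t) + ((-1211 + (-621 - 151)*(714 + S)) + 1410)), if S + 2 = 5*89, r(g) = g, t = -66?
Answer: I*√893071 ≈ 945.02*I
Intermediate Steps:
S = 443 (S = -2 + 5*89 = -2 + 445 = 443)
√(r(t) + ((-1211 + (-621 - 151)*(714 + S)) + 1410)) = √(-66 + ((-1211 + (-621 - 151)*(714 + 443)) + 1410)) = √(-66 + ((-1211 - 772*1157) + 1410)) = √(-66 + ((-1211 - 893204) + 1410)) = √(-66 + (-894415 + 1410)) = √(-66 - 893005) = √(-893071) = I*√893071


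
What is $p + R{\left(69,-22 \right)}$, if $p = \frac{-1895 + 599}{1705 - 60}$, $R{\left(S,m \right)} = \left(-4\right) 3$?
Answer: $- \frac{21036}{1645} \approx -12.788$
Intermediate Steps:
$R{\left(S,m \right)} = -12$
$p = - \frac{1296}{1645} \approx -0.78784$
$p + R{\left(69,-22 \right)} = - \frac{1296}{1645} - 12 = - \frac{21036}{1645}$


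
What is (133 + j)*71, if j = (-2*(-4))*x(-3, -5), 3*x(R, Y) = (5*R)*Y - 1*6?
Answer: 22507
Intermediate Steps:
x(R, Y) = -2 + 5*R*Y/3 (x(R, Y) = ((5*R)*Y - 1*6)/3 = (5*R*Y - 6)/3 = (-6 + 5*R*Y)/3 = -2 + 5*R*Y/3)
j = 184 (j = (-2*(-4))*(-2 + (5/3)*(-3)*(-5)) = 8*(-2 + 25) = 8*23 = 184)
(133 + j)*71 = (133 + 184)*71 = 317*71 = 22507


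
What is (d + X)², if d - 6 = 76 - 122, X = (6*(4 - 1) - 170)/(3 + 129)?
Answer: 1844164/1089 ≈ 1693.4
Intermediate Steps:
X = -38/33 (X = (6*3 - 170)/132 = (18 - 170)*(1/132) = -152*1/132 = -38/33 ≈ -1.1515)
d = -40 (d = 6 + (76 - 122) = 6 - 46 = -40)
(d + X)² = (-40 - 38/33)² = (-1358/33)² = 1844164/1089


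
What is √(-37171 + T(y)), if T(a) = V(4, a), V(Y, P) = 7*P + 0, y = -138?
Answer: I*√38137 ≈ 195.29*I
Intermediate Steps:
V(Y, P) = 7*P
T(a) = 7*a
√(-37171 + T(y)) = √(-37171 + 7*(-138)) = √(-37171 - 966) = √(-38137) = I*√38137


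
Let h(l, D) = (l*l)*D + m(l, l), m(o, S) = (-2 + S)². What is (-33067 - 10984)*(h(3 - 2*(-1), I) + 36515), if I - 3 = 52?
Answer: -1669488849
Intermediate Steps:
I = 55 (I = 3 + 52 = 55)
h(l, D) = (-2 + l)² + D*l² (h(l, D) = (l*l)*D + (-2 + l)² = l²*D + (-2 + l)² = D*l² + (-2 + l)² = (-2 + l)² + D*l²)
(-33067 - 10984)*(h(3 - 2*(-1), I) + 36515) = (-33067 - 10984)*(((-2 + (3 - 2*(-1)))² + 55*(3 - 2*(-1))²) + 36515) = -44051*(((-2 + (3 + 2))² + 55*(3 + 2)²) + 36515) = -44051*(((-2 + 5)² + 55*5²) + 36515) = -44051*((3² + 55*25) + 36515) = -44051*((9 + 1375) + 36515) = -44051*(1384 + 36515) = -44051*37899 = -1669488849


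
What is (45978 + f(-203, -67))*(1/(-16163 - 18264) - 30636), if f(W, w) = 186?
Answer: -48689428071972/34427 ≈ -1.4143e+9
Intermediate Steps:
(45978 + f(-203, -67))*(1/(-16163 - 18264) - 30636) = (45978 + 186)*(1/(-16163 - 18264) - 30636) = 46164*(1/(-34427) - 30636) = 46164*(-1/34427 - 30636) = 46164*(-1054705573/34427) = -48689428071972/34427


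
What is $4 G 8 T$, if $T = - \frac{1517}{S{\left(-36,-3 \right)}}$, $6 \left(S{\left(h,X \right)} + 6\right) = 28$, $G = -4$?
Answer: $-145632$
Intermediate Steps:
$S{\left(h,X \right)} = - \frac{4}{3}$ ($S{\left(h,X \right)} = -6 + \frac{1}{6} \cdot 28 = -6 + \frac{14}{3} = - \frac{4}{3}$)
$T = \frac{4551}{4}$ ($T = - \frac{1517}{- \frac{4}{3}} = \left(-1517\right) \left(- \frac{3}{4}\right) = \frac{4551}{4} \approx 1137.8$)
$4 G 8 T = 4 \left(-4\right) 8 \cdot \frac{4551}{4} = \left(-16\right) 8 \cdot \frac{4551}{4} = \left(-128\right) \frac{4551}{4} = -145632$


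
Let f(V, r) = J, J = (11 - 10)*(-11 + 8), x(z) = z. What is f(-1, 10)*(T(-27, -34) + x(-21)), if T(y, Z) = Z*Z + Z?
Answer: -3303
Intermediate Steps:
J = -3 (J = 1*(-3) = -3)
f(V, r) = -3
T(y, Z) = Z + Z² (T(y, Z) = Z² + Z = Z + Z²)
f(-1, 10)*(T(-27, -34) + x(-21)) = -3*(-34*(1 - 34) - 21) = -3*(-34*(-33) - 21) = -3*(1122 - 21) = -3*1101 = -3303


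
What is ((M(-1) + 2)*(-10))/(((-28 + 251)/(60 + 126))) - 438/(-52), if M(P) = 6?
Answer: -338043/5798 ≈ -58.303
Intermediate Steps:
((M(-1) + 2)*(-10))/(((-28 + 251)/(60 + 126))) - 438/(-52) = ((6 + 2)*(-10))/(((-28 + 251)/(60 + 126))) - 438/(-52) = (8*(-10))/((223/186)) - 438*(-1/52) = -80/(223*(1/186)) + 219/26 = -80/223/186 + 219/26 = -80*186/223 + 219/26 = -14880/223 + 219/26 = -338043/5798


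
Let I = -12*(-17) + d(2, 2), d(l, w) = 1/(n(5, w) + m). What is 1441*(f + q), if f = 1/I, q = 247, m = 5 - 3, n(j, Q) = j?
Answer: 508629770/1429 ≈ 3.5593e+5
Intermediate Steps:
m = 2
d(l, w) = ⅐ (d(l, w) = 1/(5 + 2) = 1/7 = ⅐)
I = 1429/7 (I = -12*(-17) + ⅐ = 204 + ⅐ = 1429/7 ≈ 204.14)
f = 7/1429 (f = 1/(1429/7) = 7/1429 ≈ 0.0048985)
1441*(f + q) = 1441*(7/1429 + 247) = 1441*(352970/1429) = 508629770/1429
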